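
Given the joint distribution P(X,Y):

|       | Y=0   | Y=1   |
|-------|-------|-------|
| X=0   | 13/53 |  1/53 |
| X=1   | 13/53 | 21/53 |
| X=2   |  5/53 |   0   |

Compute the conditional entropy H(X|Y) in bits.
0.9741 bits

H(X|Y) = H(X,Y) - H(Y)

H(X,Y) = -Σ_{x,y} P(x,y) log₂ P(x,y). Per-cell terms -P(x,y)·log₂P(x,y):
  X=0: 0.4973, 0.1081
  X=1: 0.4973, 0.5292
  X=2: 0.3213, 0.0000
  (cells with P = 0 contribute 0)
Sum of the 6 terms: H(X,Y) = 1.9532 bits

Marginal of Y (column sums):
  P(Y=0) = 13/53 + 13/53 + 5/53 = 31/53
  P(Y=1) = 1/53 + 21/53 + 0 = 22/53
H(Y) = -[(31/53)·log₂(31/53) + (22/53)·log₂(22/53)]
  = 0.4526 + 0.5265 = 0.9791 bits

H(X|Y) = H(X,Y) - H(Y) = 1.9532 - 0.9791 = 0.9741 bits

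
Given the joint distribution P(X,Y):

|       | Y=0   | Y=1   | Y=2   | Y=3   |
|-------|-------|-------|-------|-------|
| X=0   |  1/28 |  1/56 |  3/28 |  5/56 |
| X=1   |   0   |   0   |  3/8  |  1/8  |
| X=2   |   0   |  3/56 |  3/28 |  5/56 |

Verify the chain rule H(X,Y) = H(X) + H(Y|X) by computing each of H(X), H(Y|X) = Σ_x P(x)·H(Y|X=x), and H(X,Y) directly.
H(X) = 1.5000 bits, H(Y|X) = 1.2201 bits, H(X,Y) = 2.7201 bits

Marginal of X (row sums):
  P(X=0) = 1/28 + 1/56 + 3/28 + 5/56 = 1/4
  P(X=1) = 0 + 0 + 3/8 + 1/8 = 1/2
  P(X=2) = 0 + 3/56 + 3/28 + 5/56 = 1/4
H(X) = -[(1/4)·log₂(1/4) + (1/2)·log₂(1/2) + (1/4)·log₂(1/4)]
  = 0.500000 + 0.500000 + 0.500000 = 1.5000 bits

H(Y|X) = Σ_x P(x)·H(Y|X=x):
  X=0: P(X=0) = 1/4, P(Y|X=0) = (1/7, 1/14, 3/7, 5/14) → H(Y|X=0) = 1.727397
  X=1: P(X=1) = 1/2, P(Y|X=1) = (0, 0, 3/4, 1/4) → H(Y|X=1) = 0.811278
  X=2: P(X=2) = 1/4, P(Y|X=2) = (0, 3/14, 3/7, 5/14) → H(Y|X=2) = 1.530619
H(Y|X) = (1/4)·1.727397 + (1/2)·0.811278 + (1/4)·1.530619 = 1.2201 bits

H(X,Y) = -Σ_{x,y} P(x,y) log₂ P(x,y). Per-cell terms -P(x,y)·log₂P(x,y):
  X=0: 0.171691, 0.103703, 0.345256, 0.311199
  X=1: 0.000000, 0.000000, 0.530639, 0.375000
  X=2: 0.000000, 0.226200, 0.345256, 0.311199
  (cells with P = 0 contribute 0)
Sum of the 12 terms: H(X,Y) = 2.7201 bits

Chain rule check:
  H(X) + H(Y|X) = 1.5000 + 1.2201 = 2.7201 bits
  H(X,Y) = 2.7201 bits
✓ Chain rule verified.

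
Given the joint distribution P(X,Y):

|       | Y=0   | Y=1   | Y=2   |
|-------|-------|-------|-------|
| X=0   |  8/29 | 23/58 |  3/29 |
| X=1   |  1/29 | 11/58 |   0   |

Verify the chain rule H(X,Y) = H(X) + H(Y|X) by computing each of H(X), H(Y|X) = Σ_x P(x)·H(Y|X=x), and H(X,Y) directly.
H(X) = 0.7677 bits, H(Y|X) = 1.2351 bits, H(X,Y) = 2.0027 bits

Marginal of X (row sums):
  P(X=0) = 8/29 + 23/58 + 3/29 = 45/58
  P(X=1) = 1/29 + 11/58 + 0 = 13/58
H(X) = -[(45/58)·log₂(45/58) + (13/58)·log₂(13/58)]
  = 0.284065 + 0.483587 = 0.7677 bits

H(Y|X) = Σ_x P(x)·H(Y|X=x):
  X=0: P(X=0) = 45/58, P(Y|X=0) = (16/45, 23/45, 2/15) → H(Y|X=0) = 1.412926
  X=1: P(X=1) = 13/58, P(Y|X=1) = (2/13, 11/13, 0) → H(Y|X=1) = 0.619382
H(Y|X) = (45/58)·1.412926 + (13/58)·0.619382 = 1.2351 bits

H(X,Y) = -Σ_{x,y} P(x,y) log₂ P(x,y). Per-cell terms -P(x,y)·log₂P(x,y):
  X=0: 0.512546, 0.529166, 0.338588
  X=1: 0.167517, 0.454897, 0.000000
  (cells with P = 0 contribute 0)
Sum of the 6 terms: H(X,Y) = 2.0027 bits

Chain rule check:
  H(X) + H(Y|X) = 0.7677 + 1.2351 = 2.0028 bits
  H(X,Y) = 2.0027 bits
✓ Chain rule verified (Δ = 0.0001 is 4-dp rounding noise: each of the three values was rounded independently).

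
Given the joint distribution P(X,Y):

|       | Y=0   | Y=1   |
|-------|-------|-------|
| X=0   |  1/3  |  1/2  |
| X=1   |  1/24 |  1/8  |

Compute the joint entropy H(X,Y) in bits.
1.5944 bits

H(X,Y) = -Σ_{x,y} P(x,y) log₂ P(x,y). Per-cell terms -P(x,y)·log₂P(x,y):
  X=0: 0.52832, 0.50000
  X=1: 0.19104, 0.37500
Sum of the 4 terms: H(X,Y) = 1.5944 bits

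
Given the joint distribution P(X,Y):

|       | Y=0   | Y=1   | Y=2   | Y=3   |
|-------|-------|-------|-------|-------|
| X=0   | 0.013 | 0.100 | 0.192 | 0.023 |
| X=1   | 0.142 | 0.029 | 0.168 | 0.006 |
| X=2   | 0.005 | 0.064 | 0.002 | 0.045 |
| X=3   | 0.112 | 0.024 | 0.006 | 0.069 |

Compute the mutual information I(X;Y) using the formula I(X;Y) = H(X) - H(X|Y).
0.4874 bits

I(X;Y) = H(X) - H(X|Y)

Marginal of X (row sums):
  P(X=0) = 0.013 + 0.100 + 0.192 + 0.023 = 0.328
  P(X=1) = 0.142 + 0.029 + 0.168 + 0.006 = 0.345
  P(X=2) = 0.005 + 0.064 + 0.002 + 0.045 = 0.116
  P(X=3) = 0.112 + 0.024 + 0.006 + 0.069 = 0.211
H(X) = -[0.328·log₂(0.328) + 0.345·log₂(0.345) + 0.116·log₂(0.116) + 0.211·log₂(0.211)]
  = 0.527500 + 0.529689 + 0.360505 + 0.473629 = 1.89132 bits

Marginal of Y (column sums):
  P(Y=0) = 0.013 + 0.142 + 0.005 + 0.112 = 0.272
  P(Y=1) = 0.100 + 0.029 + 0.064 + 0.024 = 0.217
  P(Y=2) = 0.192 + 0.168 + 0.002 + 0.006 = 0.368
  P(Y=3) = 0.023 + 0.006 + 0.045 + 0.069 = 0.143
H(X|Y) = Σ_y P(y)·H(X|Y=y):
  Y=0: P(Y=0) = 0.272, P(X|Y=0) = (13/272, 71/136, 5/272, 7/17) → H(X|Y=0) = 1.332304
  Y=1: P(Y=1) = 0.217, P(X|Y=1) = (100/217, 29/217, 64/217, 24/217) → H(X|Y=1) = 1.773965
  Y=2: P(Y=2) = 0.368, P(X|Y=2) = (12/23, 21/46, 1/184, 3/184) → H(X|Y=2) = 1.143856
  Y=3: P(Y=3) = 0.143, P(X|Y=3) = (23/143, 6/143, 45/143, 69/143) → H(X|Y=3) = 1.648170
H(X|Y) = 0.272·1.332304 + 0.217·1.773965 + 0.368·1.143856 + 0.143·1.648170 = 1.40396 bits

I(X;Y) = H(X) - H(X|Y) = 1.89132 - 1.40396 = 0.4874 bits

Cross-check via I(X;Y) = H(X) + H(Y) - H(X,Y): computing H(Y) from the column sums and H(X,Y) from the 16 cells in the same way gives H(Y) = 1.92121 bits and H(X,Y) = 3.32517 bits, so
I(X;Y) = 1.89132 + 1.92121 - 3.32517 = 0.4874 bits ✓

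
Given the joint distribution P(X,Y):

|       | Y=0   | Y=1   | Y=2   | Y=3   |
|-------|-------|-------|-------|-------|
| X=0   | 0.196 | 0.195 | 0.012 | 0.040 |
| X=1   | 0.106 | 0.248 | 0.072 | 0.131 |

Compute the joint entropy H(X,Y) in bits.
2.6826 bits

H(X,Y) = -Σ_{x,y} P(x,y) log₂ P(x,y). Per-cell terms -P(x,y)·log₂P(x,y):
  X=0: 0.4608, 0.4599, 0.0766, 0.1858
  X=1: 0.3432, 0.4989, 0.2733, 0.3841
Sum of the 8 terms: H(X,Y) = 2.6826 bits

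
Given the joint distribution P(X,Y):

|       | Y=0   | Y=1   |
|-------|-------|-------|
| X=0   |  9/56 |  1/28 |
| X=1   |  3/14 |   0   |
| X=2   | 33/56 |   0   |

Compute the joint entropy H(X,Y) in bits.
1.5214 bits

H(X,Y) = -Σ_{x,y} P(x,y) log₂ P(x,y). Per-cell terms -P(x,y)·log₂P(x,y):
  X=0: 0.4239, 0.1717
  X=1: 0.4762, 0.0000
  X=2: 0.4496, 0.0000
  (cells with P = 0 contribute 0)
Sum of the 6 terms: H(X,Y) = 1.5214 bits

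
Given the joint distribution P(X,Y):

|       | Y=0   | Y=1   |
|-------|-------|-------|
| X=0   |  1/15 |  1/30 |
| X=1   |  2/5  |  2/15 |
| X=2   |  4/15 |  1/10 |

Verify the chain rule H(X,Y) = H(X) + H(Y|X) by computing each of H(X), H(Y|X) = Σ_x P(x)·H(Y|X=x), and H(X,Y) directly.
H(X) = 1.3466 bits, H(Y|X) = 0.8345 bits, H(X,Y) = 2.1811 bits

Marginal of X (row sums):
  P(X=0) = 1/15 + 1/30 = 1/10
  P(X=1) = 2/5 + 2/15 = 8/15
  P(X=2) = 4/15 + 1/10 = 11/30
H(X) = -[(1/10)·log₂(1/10) + (8/15)·log₂(8/15) + (11/30)·log₂(11/30)]
  = 0.33219 + 0.48367 + 0.53073 = 1.3466 bits

H(Y|X) = Σ_x P(x)·H(Y|X=x):
  X=0: P(X=0) = 1/10, P(Y|X=0) = (2/3, 1/3) → H(Y|X=0) = 0.91830
  X=1: P(X=1) = 8/15, P(Y|X=1) = (3/4, 1/4) → H(Y|X=1) = 0.81128
  X=2: P(X=2) = 11/30, P(Y|X=2) = (8/11, 3/11) → H(Y|X=2) = 0.84535
H(Y|X) = (1/10)·0.91830 + (8/15)·0.81128 + (11/30)·0.84535 = 0.8345 bits

H(X,Y) = -Σ_{x,y} P(x,y) log₂ P(x,y). Per-cell terms -P(x,y)·log₂P(x,y):
  X=0: 0.26046, 0.16356
  X=1: 0.52877, 0.38759
  X=2: 0.50850, 0.33219
Sum of the 6 terms: H(X,Y) = 2.1811 bits

Chain rule check:
  H(X) + H(Y|X) = 1.3466 + 0.8345 = 2.1811 bits
  H(X,Y) = 2.1811 bits
✓ Chain rule verified.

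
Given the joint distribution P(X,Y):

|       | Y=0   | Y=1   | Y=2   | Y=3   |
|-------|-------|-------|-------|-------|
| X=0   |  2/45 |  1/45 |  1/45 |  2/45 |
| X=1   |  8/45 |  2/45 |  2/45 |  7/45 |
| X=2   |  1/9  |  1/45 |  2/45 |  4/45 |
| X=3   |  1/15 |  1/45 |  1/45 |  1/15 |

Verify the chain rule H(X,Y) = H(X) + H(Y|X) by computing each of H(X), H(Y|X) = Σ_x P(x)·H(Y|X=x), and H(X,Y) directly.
H(X) = 1.8643 bits, H(Y|X) = 1.7882 bits, H(X,Y) = 3.6525 bits

Marginal of X (row sums):
  P(X=0) = 2/45 + 1/45 + 1/45 + 2/45 = 2/15
  P(X=1) = 8/45 + 2/45 + 2/45 + 7/45 = 19/45
  P(X=2) = 1/9 + 1/45 + 2/45 + 4/45 = 4/15
  P(X=3) = 1/15 + 1/45 + 1/45 + 1/15 = 8/45
H(X) = -[(2/15)·log₂(2/15) + (19/45)·log₂(19/45) + (4/15)·log₂(4/15) + (8/45)·log₂(8/45)]
  = 0.38759 + 0.52521 + 0.50850 + 0.44300 = 1.8643 bits

H(Y|X) = Σ_x P(x)·H(Y|X=x):
  X=0: P(X=0) = 2/15, P(Y|X=0) = (1/3, 1/6, 1/6, 1/3) → H(Y|X=0) = 1.91830
  X=1: P(X=1) = 19/45, P(Y|X=1) = (8/19, 2/19, 2/19, 7/19) → H(Y|X=1) = 1.73995
  X=2: P(X=2) = 4/15, P(Y|X=2) = (5/12, 1/12, 1/6, 1/3) → H(Y|X=2) = 1.78416
  X=3: P(X=3) = 8/45, P(Y|X=3) = (3/8, 1/8, 1/8, 3/8) → H(Y|X=3) = 1.81128
H(Y|X) = (2/15)·1.91830 + (19/45)·1.73995 + (4/15)·1.78416 + (8/45)·1.81128 = 1.7882 bits

H(X,Y) = -Σ_{x,y} P(x,y) log₂ P(x,y). Per-cell terms -P(x,y)·log₂P(x,y):
  X=0: 0.19964, 0.12204, 0.12204, 0.19964
  X=1: 0.44300, 0.19964, 0.19964, 0.41759
  X=2: 0.35221, 0.12204, 0.19964, 0.31039
  X=3: 0.26046, 0.12204, 0.12204, 0.26046
Sum of the 16 terms: H(X,Y) = 3.6525 bits

Chain rule check:
  H(X) + H(Y|X) = 1.8643 + 1.7882 = 3.6525 bits
  H(X,Y) = 3.6525 bits
✓ Chain rule verified.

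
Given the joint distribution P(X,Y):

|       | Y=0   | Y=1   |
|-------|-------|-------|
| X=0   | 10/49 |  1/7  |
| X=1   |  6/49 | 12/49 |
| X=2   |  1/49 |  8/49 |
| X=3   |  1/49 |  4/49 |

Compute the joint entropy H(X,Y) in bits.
2.6882 bits

H(X,Y) = -Σ_{x,y} P(x,y) log₂ P(x,y). Per-cell terms -P(x,y)·log₂P(x,y):
  X=0: 0.46791, 0.40105
  X=1: 0.37099, 0.49708
  X=2: 0.11459, 0.42689
  X=3: 0.11459, 0.29508
Sum of the 8 terms: H(X,Y) = 2.6882 bits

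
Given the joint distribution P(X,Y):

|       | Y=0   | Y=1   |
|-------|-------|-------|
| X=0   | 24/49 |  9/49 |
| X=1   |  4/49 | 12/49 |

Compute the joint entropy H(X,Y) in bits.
1.7456 bits

H(X,Y) = -Σ_{x,y} P(x,y) log₂ P(x,y). Per-cell terms -P(x,y)·log₂P(x,y):
  X=0: 0.5044, 0.4490
  X=1: 0.2951, 0.4971
Sum of the 4 terms: H(X,Y) = 1.7456 bits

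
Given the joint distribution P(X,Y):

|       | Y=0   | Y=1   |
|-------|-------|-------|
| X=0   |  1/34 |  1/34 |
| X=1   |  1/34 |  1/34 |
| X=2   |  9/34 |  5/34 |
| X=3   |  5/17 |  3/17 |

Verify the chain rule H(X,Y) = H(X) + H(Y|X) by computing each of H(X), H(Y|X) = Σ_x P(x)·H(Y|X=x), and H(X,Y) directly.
H(X) = 1.5197 bits, H(Y|X) = 0.9540 bits, H(X,Y) = 2.4737 bits

Marginal of X (row sums):
  P(X=0) = 1/34 + 1/34 = 1/17
  P(X=1) = 1/34 + 1/34 = 1/17
  P(X=2) = 9/34 + 5/34 = 7/17
  P(X=3) = 5/17 + 3/17 = 8/17
H(X) = -[(1/17)·log₂(1/17) + (1/17)·log₂(1/17) + (7/17)·log₂(7/17) + (8/17)·log₂(8/17)]
  = 0.24044 + 0.24044 + 0.52710 + 0.51175 = 1.5197 bits

H(Y|X) = Σ_x P(x)·H(Y|X=x):
  X=0: P(X=0) = 1/17, P(Y|X=0) = (1/2, 1/2) → H(Y|X=0) = 1.00000
  X=1: P(X=1) = 1/17, P(Y|X=1) = (1/2, 1/2) → H(Y|X=1) = 1.00000
  X=2: P(X=2) = 7/17, P(Y|X=2) = (9/14, 5/14) → H(Y|X=2) = 0.94029
  X=3: P(X=3) = 8/17, P(Y|X=3) = (5/8, 3/8) → H(Y|X=3) = 0.95443
H(Y|X) = (1/17)·1.00000 + (1/17)·1.00000 + (7/17)·0.94029 + (8/17)·0.95443 = 0.9540 bits

H(X,Y) = -Σ_{x,y} P(x,y) log₂ P(x,y). Per-cell terms -P(x,y)·log₂P(x,y):
  X=0: 0.14963, 0.14963
  X=1: 0.14963, 0.14963
  X=2: 0.50758, 0.40670
  X=3: 0.51927, 0.44162
Sum of the 8 terms: H(X,Y) = 2.4737 bits

Chain rule check:
  H(X) + H(Y|X) = 1.5197 + 0.9540 = 2.4737 bits
  H(X,Y) = 2.4737 bits
✓ Chain rule verified.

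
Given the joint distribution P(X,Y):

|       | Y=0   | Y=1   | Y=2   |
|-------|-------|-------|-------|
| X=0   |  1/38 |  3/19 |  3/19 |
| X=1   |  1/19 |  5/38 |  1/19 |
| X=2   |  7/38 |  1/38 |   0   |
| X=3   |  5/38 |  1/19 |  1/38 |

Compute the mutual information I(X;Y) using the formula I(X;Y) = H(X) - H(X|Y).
0.3748 bits

I(X;Y) = H(X) - H(X|Y)

Marginal of X (row sums):
  P(X=0) = 1/38 + 3/19 + 3/19 = 13/38
  P(X=1) = 1/19 + 5/38 + 1/19 = 9/38
  P(X=2) = 7/38 + 1/38 + 0 = 4/19
  P(X=3) = 5/38 + 1/19 + 1/38 = 4/19
H(X) = -[(13/38)·log₂(13/38) + (9/38)·log₂(9/38) + (4/19)·log₂(4/19) + (4/19)·log₂(4/19)]
  = 0.52940 + 0.49216 + 0.47325 + 0.47325 = 1.9681 bits

Marginal of Y (column sums):
  P(Y=0) = 1/38 + 1/19 + 7/38 + 5/38 = 15/38
  P(Y=1) = 3/19 + 5/38 + 1/38 + 1/19 = 7/19
  P(Y=2) = 3/19 + 1/19 + 0 + 1/38 = 9/38
H(X|Y) = Σ_y P(y)·H(X|Y=y):
  Y=0: P(Y=0) = 15/38, P(X|Y=0) = (1/15, 2/15, 7/15, 1/3) → H(X|Y=0) = 1.68948
  Y=1: P(Y=1) = 7/19, P(X|Y=1) = (3/7, 5/14, 1/14, 1/7) → H(X|Y=1) = 1.72740
  Y=2: P(Y=2) = 9/38, P(X|Y=2) = (2/3, 2/9, 0, 1/9) → H(X|Y=2) = 1.22439
H(X|Y) = (15/38)·1.68948 + (7/19)·1.72740 + (9/38)·1.22439 = 1.5933 bits

I(X;Y) = H(X) - H(X|Y) = 1.9681 - 1.5933 = 0.3748 bits

Cross-check via I(X;Y) = H(X) + H(Y) - H(X,Y): computing H(Y) from the column sums and H(X,Y) from the 12 cells in the same way gives H(Y) = 1.5523 bits and H(X,Y) = 3.1456 bits, so
I(X;Y) = 1.9681 + 1.5523 - 3.1456 = 0.3748 bits ✓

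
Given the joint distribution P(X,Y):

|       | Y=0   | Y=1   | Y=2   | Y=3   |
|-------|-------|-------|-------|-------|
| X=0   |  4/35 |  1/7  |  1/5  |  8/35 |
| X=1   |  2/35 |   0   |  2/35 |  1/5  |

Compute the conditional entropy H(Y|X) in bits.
1.7480 bits

H(Y|X) = H(X,Y) - H(X)

H(X,Y) = -Σ_{x,y} P(x,y) log₂ P(x,y). Per-cell terms -P(x,y)·log₂P(x,y):
  X=0: 0.35763, 0.40105, 0.46439, 0.48669
  X=1: 0.23596, 0.00000, 0.23596, 0.46439
  (cells with P = 0 contribute 0)
Sum of the 8 terms: H(X,Y) = 2.6461 bits

Marginal of X (row sums):
  P(X=0) = 4/35 + 1/7 + 1/5 + 8/35 = 24/35
  P(X=1) = 2/35 + 0 + 2/35 + 1/5 = 11/35
H(X) = -[(24/35)·log₂(24/35) + (11/35)·log₂(11/35)]
  = 0.37325 + 0.52481 = 0.8981 bits

H(Y|X) = H(X,Y) - H(X) = 2.6461 - 0.8981 = 1.7480 bits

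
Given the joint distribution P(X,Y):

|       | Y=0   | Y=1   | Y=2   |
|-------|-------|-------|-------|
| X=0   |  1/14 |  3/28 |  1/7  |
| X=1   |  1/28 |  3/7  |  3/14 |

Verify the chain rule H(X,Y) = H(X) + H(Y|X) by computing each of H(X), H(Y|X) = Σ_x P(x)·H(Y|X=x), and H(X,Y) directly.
H(X) = 0.9059 bits, H(Y|X) = 1.2841 bits, H(X,Y) = 2.1901 bits

Marginal of X (row sums):
  P(X=0) = 1/14 + 3/28 + 1/7 = 9/28
  P(X=1) = 1/28 + 3/7 + 3/14 = 19/28
H(X) = -[(9/28)·log₂(9/28) + (19/28)·log₂(19/28)]
  = 0.52632 + 0.37961 = 0.9059 bits

H(Y|X) = Σ_x P(x)·H(Y|X=x):
  X=0: P(X=0) = 9/28, P(Y|X=0) = (2/9, 1/3, 4/9) → H(Y|X=0) = 1.53049
  X=1: P(X=1) = 19/28, P(Y|X=1) = (1/19, 12/19, 6/19) → H(Y|X=1) = 1.16744
H(Y|X) = (9/28)·1.53049 + (19/28)·1.16744 = 1.2841 bits

H(X,Y) = -Σ_{x,y} P(x,y) log₂ P(x,y). Per-cell terms -P(x,y)·log₂P(x,y):
  X=0: 0.27195, 0.34526, 0.40105
  X=1: 0.17169, 0.52388, 0.47623
Sum of the 6 terms: H(X,Y) = 2.1901 bits

Chain rule check:
  H(X) + H(Y|X) = 0.9059 + 1.2841 = 2.1900 bits
  H(X,Y) = 2.1901 bits
✓ Chain rule verified (Δ = 0.0001 is 4-dp rounding noise: each of the three values was rounded independently).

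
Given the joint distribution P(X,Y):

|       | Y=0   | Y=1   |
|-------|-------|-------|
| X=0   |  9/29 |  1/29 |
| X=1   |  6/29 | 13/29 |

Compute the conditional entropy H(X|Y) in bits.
0.6814 bits

H(X|Y) = H(X,Y) - H(Y)

H(X,Y) = -Σ_{x,y} P(x,y) log₂ P(x,y). Per-cell terms -P(x,y)·log₂P(x,y):
  X=0: 0.523879, 0.167517
  X=1: 0.470280, 0.518898
Sum of the 4 terms: H(X,Y) = 1.68057 bits

Marginal of Y (column sums):
  P(Y=0) = 9/29 + 6/29 = 15/29
  P(Y=1) = 1/29 + 13/29 = 14/29
H(Y) = -[(15/29)·log₂(15/29) + (14/29)·log₂(14/29)]
  = 0.491943 + 0.507199 = 0.99914 bits

H(X|Y) = H(X,Y) - H(Y) = 1.68057 - 0.99914 = 0.6814 bits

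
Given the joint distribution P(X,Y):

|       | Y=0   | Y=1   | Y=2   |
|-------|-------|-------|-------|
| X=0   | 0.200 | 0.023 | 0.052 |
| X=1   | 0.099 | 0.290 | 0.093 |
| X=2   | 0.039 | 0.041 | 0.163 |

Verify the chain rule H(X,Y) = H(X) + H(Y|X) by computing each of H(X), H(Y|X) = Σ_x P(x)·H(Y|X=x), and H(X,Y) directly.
H(X) = 1.5156 bits, H(Y|X) = 1.2607 bits, H(X,Y) = 2.7763 bits

Marginal of X (row sums):
  P(X=0) = 0.200 + 0.023 + 0.052 = 0.275
  P(X=1) = 0.099 + 0.290 + 0.093 = 0.482
  P(X=2) = 0.039 + 0.041 + 0.163 = 0.243
H(X) = -[0.275·log₂(0.275) + 0.482·log₂(0.482) + 0.243·log₂(0.243)]
  = 0.512187 + 0.507495 + 0.495956 = 1.5156 bits

H(Y|X) = Σ_x P(x)·H(Y|X=x):
  X=0: P(X=0) = 0.275, P(Y|X=0) = (8/11, 23/275, 52/275) → H(Y|X=0) = 1.087884
  X=1: P(X=1) = 0.482, P(Y|X=1) = (99/482, 145/241, 93/482) → H(Y|X=1) = 1.368031
  X=2: P(X=2) = 0.243, P(Y|X=2) = (13/81, 41/243, 163/243) → H(Y|X=2) = 1.243195
H(Y|X) = 0.275·1.087884 + 0.482·1.368031 + 0.243·1.243195 = 1.2607 bits

H(X,Y) = -Σ_{x,y} P(x,y) log₂ P(x,y). Per-cell terms -P(x,y)·log₂P(x,y):
  X=0: 0.464386, 0.125171, 0.221798
  X=1: 0.330306, 0.517904, 0.318676
  X=2: 0.182535, 0.188938, 0.426580
Sum of the 9 terms: H(X,Y) = 2.7763 bits

Chain rule check:
  H(X) + H(Y|X) = 1.5156 + 1.2607 = 2.7763 bits
  H(X,Y) = 2.7763 bits
✓ Chain rule verified.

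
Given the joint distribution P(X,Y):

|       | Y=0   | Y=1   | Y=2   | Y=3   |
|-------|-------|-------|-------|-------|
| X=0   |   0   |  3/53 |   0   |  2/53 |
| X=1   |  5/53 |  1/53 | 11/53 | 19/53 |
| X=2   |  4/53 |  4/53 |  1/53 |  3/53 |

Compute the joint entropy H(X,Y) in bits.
2.7490 bits

H(X,Y) = -Σ_{x,y} P(x,y) log₂ P(x,y). Per-cell terms -P(x,y)·log₂P(x,y):
  X=0: 0.00000, 0.23451, 0.00000, 0.17841
  X=1: 0.32132, 0.10807, 0.47082, 0.53056
  X=2: 0.28135, 0.28135, 0.10807, 0.23451
  (cells with P = 0 contribute 0)
Sum of the 12 terms: H(X,Y) = 2.7490 bits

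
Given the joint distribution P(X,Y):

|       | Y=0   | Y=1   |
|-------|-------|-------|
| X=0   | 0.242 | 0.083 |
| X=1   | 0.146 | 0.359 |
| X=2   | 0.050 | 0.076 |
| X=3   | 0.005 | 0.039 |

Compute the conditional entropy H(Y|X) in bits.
0.8491 bits

H(Y|X) = H(X,Y) - H(X)

H(X,Y) = -Σ_{x,y} P(x,y) log₂ P(x,y). Per-cell terms -P(x,y)·log₂P(x,y):
  X=0: 0.49535, 0.29803
  X=1: 0.40529, 0.53058
  X=2: 0.21610, 0.28256
  X=3: 0.03822, 0.18253
Sum of the 8 terms: H(X,Y) = 2.4487 bits

Marginal of X (row sums):
  P(X=0) = 0.242 + 0.083 = 0.325
  P(X=1) = 0.146 + 0.359 = 0.505
  P(X=2) = 0.050 + 0.076 = 0.126
  P(X=3) = 0.005 + 0.039 = 0.044
H(X) = -[0.325·log₂(0.325) + 0.505·log₂(0.505) + 0.126·log₂(0.126) + 0.044·log₂(0.044)]
  = 0.52698 + 0.49775 + 0.37655 + 0.19828 = 1.5996 bits

H(Y|X) = H(X,Y) - H(X) = 2.4487 - 1.5996 = 0.8491 bits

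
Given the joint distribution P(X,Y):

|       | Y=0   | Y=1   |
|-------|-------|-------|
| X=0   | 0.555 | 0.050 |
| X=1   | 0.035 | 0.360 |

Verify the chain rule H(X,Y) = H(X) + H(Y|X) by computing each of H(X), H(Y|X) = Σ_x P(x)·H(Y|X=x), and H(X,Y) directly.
H(X) = 0.9680 bits, H(Y|X) = 0.4195 bits, H(X,Y) = 1.3874 bits

Marginal of X (row sums):
  P(X=0) = 0.555 + 0.050 = 0.605
  P(X=1) = 0.035 + 0.360 = 0.395
H(X) = -[0.605·log₂(0.605) + 0.395·log₂(0.395)]
  = 0.438621 + 0.529330 = 0.9680 bits

H(Y|X) = Σ_x P(x)·H(Y|X=x):
  X=0: P(X=0) = 0.605, P(Y|X=0) = (111/121, 10/121) → H(Y|X=0) = 0.411430
  X=1: P(X=1) = 0.395, P(Y|X=1) = (7/79, 72/79) → H(Y|X=1) = 0.431805
H(Y|X) = 0.605·0.411430 + 0.395·0.431805 = 0.4195 bits

H(X,Y) = -Σ_{x,y} P(x,y) log₂ P(x,y). Per-cell terms -P(x,y)·log₂P(x,y):
  X=0: 0.471439, 0.216096
  X=1: 0.169278, 0.530615
Sum of the 4 terms: H(X,Y) = 1.3874 bits

Chain rule check:
  H(X) + H(Y|X) = 0.9680 + 0.4195 = 1.3875 bits
  H(X,Y) = 1.3874 bits
✓ Chain rule verified (Δ = 0.0001 is 4-dp rounding noise: each of the three values was rounded independently).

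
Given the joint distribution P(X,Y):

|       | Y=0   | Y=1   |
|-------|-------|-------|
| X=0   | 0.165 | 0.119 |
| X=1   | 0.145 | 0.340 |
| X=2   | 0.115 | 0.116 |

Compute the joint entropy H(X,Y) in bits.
2.4468 bits

H(X,Y) = -Σ_{x,y} P(x,y) log₂ P(x,y). Per-cell terms -P(x,y)·log₂P(x,y):
  X=0: 0.4289, 0.3654
  X=1: 0.4040, 0.5292
  X=2: 0.3588, 0.3605
Sum of the 6 terms: H(X,Y) = 2.4468 bits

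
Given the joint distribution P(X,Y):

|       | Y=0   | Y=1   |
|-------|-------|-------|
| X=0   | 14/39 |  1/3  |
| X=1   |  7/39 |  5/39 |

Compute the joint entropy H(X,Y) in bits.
1.8836 bits

H(X,Y) = -Σ_{x,y} P(x,y) log₂ P(x,y). Per-cell terms -P(x,y)·log₂P(x,y):
  X=0: 0.5306, 0.5283
  X=1: 0.4448, 0.3799
Sum of the 4 terms: H(X,Y) = 1.8836 bits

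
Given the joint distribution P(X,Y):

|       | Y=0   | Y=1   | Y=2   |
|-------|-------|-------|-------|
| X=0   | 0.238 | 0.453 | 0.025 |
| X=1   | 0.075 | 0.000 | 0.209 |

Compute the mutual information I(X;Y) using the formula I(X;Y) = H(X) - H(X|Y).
0.4975 bits

I(X;Y) = H(X) - H(X|Y)

Marginal of X (row sums):
  P(X=0) = 0.238 + 0.453 + 0.025 = 0.716
  P(X=1) = 0.075 + 0.000 + 0.209 = 0.284
H(X) = -[0.716·log₂(0.716) + 0.284·log₂(0.284)]
  = 0.34509 + 0.51575 = 0.86084 bits

Marginal of Y (column sums):
  P(Y=0) = 0.238 + 0.075 = 0.313
  P(Y=1) = 0.453 + 0.000 = 0.453
  P(Y=2) = 0.025 + 0.209 = 0.234
H(X|Y) = Σ_y P(y)·H(X|Y=y):
  Y=0: P(Y=0) = 0.313, P(X|Y=0) = (238/313, 75/313) → H(X|Y=0) = 0.79440
  Y=1: P(Y=1) = 0.453, P(X|Y=1) = (1, 0) → H(X|Y=1) = 0.00000
  Y=2: P(Y=2) = 0.234, P(X|Y=2) = (25/234, 209/234) → H(X|Y=2) = 0.49030
H(X|Y) = 0.313·0.79440 + 0.453·0.00000 + 0.234·0.49030 = 0.36338 bits

I(X;Y) = H(X) - H(X|Y) = 0.86084 - 0.36338 = 0.4975 bits

Cross-check via I(X;Y) = H(X) + H(Y) - H(X,Y): computing H(Y) from the column sums and H(X,Y) from the 6 cells in the same way gives H(Y) = 1.53236 bits and H(X,Y) = 1.89574 bits, so
I(X;Y) = 0.86084 + 1.53236 - 1.89574 = 0.4975 bits ✓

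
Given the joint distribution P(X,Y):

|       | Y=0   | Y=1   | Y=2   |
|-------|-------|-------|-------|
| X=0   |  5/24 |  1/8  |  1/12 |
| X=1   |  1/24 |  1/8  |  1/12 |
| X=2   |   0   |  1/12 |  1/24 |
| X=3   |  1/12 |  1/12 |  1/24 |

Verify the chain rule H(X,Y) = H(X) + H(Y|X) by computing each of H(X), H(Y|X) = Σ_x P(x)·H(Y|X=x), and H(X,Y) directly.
H(X) = 1.8727 bits, H(Y|X) = 1.4156 bits, H(X,Y) = 3.2883 bits

Marginal of X (row sums):
  P(X=0) = 5/24 + 1/8 + 1/12 = 5/12
  P(X=1) = 1/24 + 1/8 + 1/12 = 1/4
  P(X=2) = 0 + 1/12 + 1/24 = 1/8
  P(X=3) = 1/12 + 1/12 + 1/24 = 5/24
H(X) = -[(5/12)·log₂(5/12) + (1/4)·log₂(1/4) + (1/8)·log₂(1/8) + (5/24)·log₂(5/24)]
  = 0.52626 + 0.50000 + 0.37500 + 0.47147 = 1.8727 bits

H(Y|X) = Σ_x P(x)·H(Y|X=x):
  X=0: P(X=0) = 5/12, P(Y|X=0) = (1/2, 3/10, 1/5) → H(Y|X=0) = 1.48548
  X=1: P(X=1) = 1/4, P(Y|X=1) = (1/6, 1/2, 1/3) → H(Y|X=1) = 1.45915
  X=2: P(X=2) = 1/8, P(Y|X=2) = (0, 2/3, 1/3) → H(Y|X=2) = 0.91830
  X=3: P(X=3) = 5/24, P(Y|X=3) = (2/5, 2/5, 1/5) → H(Y|X=3) = 1.52193
H(Y|X) = (5/12)·1.48548 + (1/4)·1.45915 + (1/8)·0.91830 + (5/24)·1.52193 = 1.4156 bits

H(X,Y) = -Σ_{x,y} P(x,y) log₂ P(x,y). Per-cell terms -P(x,y)·log₂P(x,y):
  X=0: 0.47147, 0.37500, 0.29875
  X=1: 0.19104, 0.37500, 0.29875
  X=2: 0.00000, 0.29875, 0.19104
  X=3: 0.29875, 0.29875, 0.19104
  (cells with P = 0 contribute 0)
Sum of the 12 terms: H(X,Y) = 3.2883 bits

Chain rule check:
  H(X) + H(Y|X) = 1.8727 + 1.4156 = 3.2883 bits
  H(X,Y) = 3.2883 bits
✓ Chain rule verified.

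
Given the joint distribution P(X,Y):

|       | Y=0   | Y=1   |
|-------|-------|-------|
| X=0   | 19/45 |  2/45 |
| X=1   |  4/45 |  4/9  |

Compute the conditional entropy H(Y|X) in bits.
0.5584 bits

H(Y|X) = H(X,Y) - H(X)

H(X,Y) = -Σ_{x,y} P(x,y) log₂ P(x,y). Per-cell terms -P(x,y)·log₂P(x,y):
  X=0: 0.5252, 0.1996
  X=1: 0.3104, 0.5200
Sum of the 4 terms: H(X,Y) = 1.5552 bits

Marginal of X (row sums):
  P(X=0) = 19/45 + 2/45 = 7/15
  P(X=1) = 4/45 + 4/9 = 8/15
H(X) = -[(7/15)·log₂(7/15) + (8/15)·log₂(8/15)]
  = 0.5131 + 0.4837 = 0.9968 bits

H(Y|X) = H(X,Y) - H(X) = 1.5552 - 0.9968 = 0.5584 bits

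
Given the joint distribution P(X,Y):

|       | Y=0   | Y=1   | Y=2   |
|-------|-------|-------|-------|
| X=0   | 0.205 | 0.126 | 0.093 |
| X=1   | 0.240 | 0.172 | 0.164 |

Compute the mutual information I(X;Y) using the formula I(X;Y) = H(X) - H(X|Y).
0.0047 bits

I(X;Y) = H(X) - H(X|Y)

Marginal of X (row sums):
  P(X=0) = 0.205 + 0.126 + 0.093 = 0.424
  P(X=1) = 0.240 + 0.172 + 0.164 = 0.576
H(X) = -[0.424·log₂(0.424) + 0.576·log₂(0.576)]
  = 0.524854 + 0.458415 = 0.98327 bits

Marginal of Y (column sums):
  P(Y=0) = 0.205 + 0.240 = 0.445
  P(Y=1) = 0.126 + 0.172 = 0.298
  P(Y=2) = 0.093 + 0.164 = 0.257
H(X|Y) = Σ_y P(y)·H(X|Y=y):
  Y=0: P(Y=0) = 0.445, P(X|Y=0) = (41/89, 48/89) → H(X|Y=0) = 0.995533
  Y=1: P(Y=1) = 0.298, P(X|Y=1) = (63/149, 86/149) → H(X|Y=1) = 0.982743
  Y=2: P(Y=2) = 0.257, P(X|Y=2) = (93/257, 164/257) → H(X|Y=2) = 0.944223
H(X|Y) = 0.445·0.995533 + 0.298·0.982743 + 0.257·0.944223 = 0.97853 bits

I(X;Y) = H(X) - H(X|Y) = 0.98327 - 0.97853 = 0.0047 bits

Cross-check via I(X;Y) = H(X) + H(Y) - H(X,Y): computing H(Y) from the column sums and H(X,Y) from the 6 cells in the same way gives H(Y) = 1.54407 bits and H(X,Y) = 2.52260 bits, so
I(X;Y) = 0.98327 + 1.54407 - 2.52260 = 0.0047 bits ✓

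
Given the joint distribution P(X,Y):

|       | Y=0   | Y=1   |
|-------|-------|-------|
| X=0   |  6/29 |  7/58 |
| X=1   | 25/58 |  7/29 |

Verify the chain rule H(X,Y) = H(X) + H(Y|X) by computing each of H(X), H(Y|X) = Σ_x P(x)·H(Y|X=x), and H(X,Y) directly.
H(X) = 0.9124 bits, H(Y|X) = 0.9443 bits, H(X,Y) = 1.8568 bits

Marginal of X (row sums):
  P(X=0) = 6/29 + 7/58 = 19/58
  P(X=1) = 25/58 + 7/29 = 39/58
H(X) = -[(19/58)·log₂(19/58) + (39/58)·log₂(39/58)]
  = 0.5274 + 0.3850 = 0.9124 bits

H(Y|X) = Σ_x P(x)·H(Y|X=x):
  X=0: P(X=0) = 19/58, P(Y|X=0) = (12/19, 7/19) → H(Y|X=0) = 0.9495
  X=1: P(X=1) = 39/58, P(Y|X=1) = (25/39, 14/39) → H(Y|X=1) = 0.9418
H(Y|X) = (19/58)·0.9495 + (39/58)·0.9418 = 0.9443 bits

H(X,Y) = -Σ_{x,y} P(x,y) log₂ P(x,y). Per-cell terms -P(x,y)·log₂P(x,y):
  X=0: 0.4703, 0.3682
  X=1: 0.5233, 0.4950
Sum of the 4 terms: H(X,Y) = 1.8568 bits

Chain rule check:
  H(X) + H(Y|X) = 0.9124 + 0.9443 = 1.8567 bits
  H(X,Y) = 1.8568 bits
✓ Chain rule verified (Δ = 0.0001 is 4-dp rounding noise: each of the three values was rounded independently).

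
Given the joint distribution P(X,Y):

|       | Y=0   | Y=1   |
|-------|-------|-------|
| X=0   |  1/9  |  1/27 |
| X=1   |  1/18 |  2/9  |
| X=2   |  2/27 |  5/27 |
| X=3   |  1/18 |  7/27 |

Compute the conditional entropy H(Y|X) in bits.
0.7561 bits

H(Y|X) = H(X,Y) - H(X)

H(X,Y) = -Σ_{x,y} P(x,y) log₂ P(x,y). Per-cell terms -P(x,y)·log₂P(x,y):
  X=0: 0.3522139, 0.1761069
  X=1: 0.2316625, 0.4822056
  X=2: 0.2781398, 0.4505480
  X=3: 0.2316625, 0.5049159
Sum of the 8 terms: H(X,Y) = 2.707455 bits

Marginal of X (row sums):
  P(X=0) = 1/9 + 1/27 = 4/27
  P(X=1) = 1/18 + 2/9 = 5/18
  P(X=2) = 2/27 + 5/27 = 7/27
  P(X=3) = 1/18 + 7/27 = 17/54
H(X) = -[(4/27)·log₂(4/27) + (5/18)·log₂(5/18) + (7/27)·log₂(7/27) + (17/54)·log₂(17/54)]
  = 0.4081315 + 0.5133325 + 0.5049159 + 0.5249300 = 1.951310 bits

H(Y|X) = H(X,Y) - H(X) = 2.707455 - 1.951310 = 0.7561 bits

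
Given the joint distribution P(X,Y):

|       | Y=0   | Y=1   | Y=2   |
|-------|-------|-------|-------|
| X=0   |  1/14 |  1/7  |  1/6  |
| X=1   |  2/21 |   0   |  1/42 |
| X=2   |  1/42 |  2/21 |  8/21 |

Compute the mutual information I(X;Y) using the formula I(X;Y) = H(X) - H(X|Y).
0.2687 bits

I(X;Y) = H(X) - H(X|Y)

Marginal of X (row sums):
  P(X=0) = 1/14 + 1/7 + 1/6 = 8/21
  P(X=1) = 2/21 + 0 + 1/42 = 5/42
  P(X=2) = 1/42 + 2/21 + 8/21 = 1/2
H(X) = -[(8/21)·log₂(8/21) + (5/42)·log₂(5/42) + (1/2)·log₂(1/2)]
  = 0.5304 + 0.3655 + 0.5000 = 1.3959 bits

Marginal of Y (column sums):
  P(Y=0) = 1/14 + 2/21 + 1/42 = 4/21
  P(Y=1) = 1/7 + 0 + 2/21 = 5/21
  P(Y=2) = 1/6 + 1/42 + 8/21 = 4/7
H(X|Y) = Σ_y P(y)·H(X|Y=y):
  Y=0: P(Y=0) = 4/21, P(X|Y=0) = (3/8, 1/2, 1/8) → H(X|Y=0) = 1.4056
  Y=1: P(Y=1) = 5/21, P(X|Y=1) = (3/5, 0, 2/5) → H(X|Y=1) = 0.9710
  Y=2: P(Y=2) = 4/7, P(X|Y=2) = (7/24, 1/24, 2/3) → H(X|Y=2) = 1.0995
H(X|Y) = (4/21)·1.4056 + (5/21)·0.9710 + (4/7)·1.0995 = 1.1272 bits

I(X;Y) = H(X) - H(X|Y) = 1.3959 - 1.1272 = 0.2687 bits

Cross-check via I(X;Y) = H(X) + H(Y) - H(X,Y): computing H(Y) from the column sums and H(X,Y) from the 9 cells in the same way gives H(Y) = 1.4100 bits and H(X,Y) = 2.5372 bits, so
I(X;Y) = 1.3959 + 1.4100 - 2.5372 = 0.2687 bits ✓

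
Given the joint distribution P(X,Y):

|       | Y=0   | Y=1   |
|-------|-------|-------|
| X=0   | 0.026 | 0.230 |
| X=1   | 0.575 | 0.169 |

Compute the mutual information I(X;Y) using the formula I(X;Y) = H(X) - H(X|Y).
0.2739 bits

I(X;Y) = H(X) - H(X|Y)

Marginal of X (row sums):
  P(X=0) = 0.026 + 0.230 = 0.256
  P(X=1) = 0.575 + 0.169 = 0.744
H(X) = -[0.256·log₂(0.256) + 0.744·log₂(0.744)]
  = 0.50324 + 0.31741 = 0.82065 bits

Marginal of Y (column sums):
  P(Y=0) = 0.026 + 0.575 = 0.601
  P(Y=1) = 0.230 + 0.169 = 0.399
H(X|Y) = Σ_y P(y)·H(X|Y=y):
  Y=0: P(Y=0) = 0.601, P(X|Y=0) = (26/601, 575/601) → H(X|Y=0) = 0.25705
  Y=1: P(Y=1) = 0.399, P(X|Y=1) = (230/399, 169/399) → H(X|Y=1) = 0.98307
H(X|Y) = 0.601·0.25705 + 0.399·0.98307 = 0.54673 bits

I(X;Y) = H(X) - H(X|Y) = 0.82065 - 0.54673 = 0.2739 bits

Cross-check via I(X;Y) = H(X) + H(Y) - H(X,Y): computing H(Y) from the column sums and H(X,Y) from the 4 cells in the same way gives H(Y) = 0.97036 bits and H(X,Y) = 1.51710 bits, so
I(X;Y) = 0.82065 + 0.97036 - 1.51710 = 0.2739 bits ✓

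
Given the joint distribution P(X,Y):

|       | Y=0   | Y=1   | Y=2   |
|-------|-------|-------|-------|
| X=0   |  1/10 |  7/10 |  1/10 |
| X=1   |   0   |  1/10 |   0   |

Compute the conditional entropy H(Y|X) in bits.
0.8878 bits

H(Y|X) = H(X,Y) - H(X)

H(X,Y) = -Σ_{x,y} P(x,y) log₂ P(x,y). Per-cell terms -P(x,y)·log₂P(x,y):
  X=0: 0.3322, 0.3602, 0.3322
  X=1: 0.0000, 0.3322, 0.0000
  (cells with P = 0 contribute 0)
Sum of the 6 terms: H(X,Y) = 1.3568 bits

Marginal of X (row sums):
  P(X=0) = 1/10 + 7/10 + 1/10 = 9/10
  P(X=1) = 0 + 1/10 + 0 = 1/10
H(X) = -[(9/10)·log₂(9/10) + (1/10)·log₂(1/10)]
  = 0.1368 + 0.3322 = 0.4690 bits

H(Y|X) = H(X,Y) - H(X) = 1.3568 - 0.4690 = 0.8878 bits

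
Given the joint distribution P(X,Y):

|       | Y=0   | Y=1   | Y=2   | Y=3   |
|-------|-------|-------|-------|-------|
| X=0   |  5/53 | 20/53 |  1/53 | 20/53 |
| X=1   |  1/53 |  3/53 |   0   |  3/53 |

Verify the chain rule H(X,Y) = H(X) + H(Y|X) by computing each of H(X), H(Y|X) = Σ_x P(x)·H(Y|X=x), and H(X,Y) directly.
H(X) = 0.5631 bits, H(Y|X) = 1.5045 bits, H(X,Y) = 2.0676 bits

Marginal of X (row sums):
  P(X=0) = 5/53 + 20/53 + 1/53 + 20/53 = 46/53
  P(X=1) = 1/53 + 3/53 + 0 + 3/53 = 7/53
H(X) = -[(46/53)·log₂(46/53) + (7/53)·log₂(7/53)]
  = 0.17737 + 0.38574 = 0.5631 bits

H(Y|X) = Σ_x P(x)·H(Y|X=x):
  X=0: P(X=0) = 46/53, P(Y|X=0) = (5/46, 10/23, 1/46, 10/23) → H(Y|X=0) = 1.51298
  X=1: P(X=1) = 7/53, P(Y|X=1) = (1/7, 3/7, 0, 3/7) → H(Y|X=1) = 1.44882
H(Y|X) = (46/53)·1.51298 + (7/53)·1.44882 = 1.5045 bits

H(X,Y) = -Σ_{x,y} P(x,y) log₂ P(x,y). Per-cell terms -P(x,y)·log₂P(x,y):
  X=0: 0.32132, 0.53056, 0.10807, 0.53056
  X=1: 0.10807, 0.23451, 0.00000, 0.23451
  (cells with P = 0 contribute 0)
Sum of the 8 terms: H(X,Y) = 2.0676 bits

Chain rule check:
  H(X) + H(Y|X) = 0.5631 + 1.5045 = 2.0676 bits
  H(X,Y) = 2.0676 bits
✓ Chain rule verified.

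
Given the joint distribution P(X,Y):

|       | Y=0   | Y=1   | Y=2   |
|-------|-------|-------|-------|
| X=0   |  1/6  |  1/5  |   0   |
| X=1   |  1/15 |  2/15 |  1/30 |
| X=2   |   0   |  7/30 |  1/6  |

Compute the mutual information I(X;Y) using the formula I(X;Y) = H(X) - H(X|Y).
0.3405 bits

I(X;Y) = H(X) - H(X|Y)

Marginal of X (row sums):
  P(X=0) = 1/6 + 1/5 + 0 = 11/30
  P(X=1) = 1/15 + 2/15 + 1/30 = 7/30
  P(X=2) = 0 + 7/30 + 1/6 = 2/5
H(X) = -[(11/30)·log₂(11/30) + (7/30)·log₂(7/30) + (2/5)·log₂(2/5)]
  = 0.5307 + 0.4899 + 0.5288 = 1.5494 bits

Marginal of Y (column sums):
  P(Y=0) = 1/6 + 1/15 + 0 = 7/30
  P(Y=1) = 1/5 + 2/15 + 7/30 = 17/30
  P(Y=2) = 0 + 1/30 + 1/6 = 1/5
H(X|Y) = Σ_y P(y)·H(X|Y=y):
  Y=0: P(Y=0) = 7/30, P(X|Y=0) = (5/7, 2/7, 0) → H(X|Y=0) = 0.8631
  Y=1: P(Y=1) = 17/30, P(X|Y=1) = (6/17, 4/17, 7/17) → H(X|Y=1) = 1.5486
  Y=2: P(Y=2) = 1/5, P(X|Y=2) = (0, 1/6, 5/6) → H(X|Y=2) = 0.6500
H(X|Y) = (7/30)·0.8631 + (17/30)·1.5486 + (1/5)·0.6500 = 1.2089 bits

I(X;Y) = H(X) - H(X|Y) = 1.5494 - 1.2089 = 0.3405 bits

Cross-check via I(X;Y) = H(X) + H(Y) - H(X,Y): computing H(Y) from the column sums and H(X,Y) from the 9 cells in the same way gives H(Y) = 1.4186 bits and H(X,Y) = 2.6275 bits, so
I(X;Y) = 1.5494 + 1.4186 - 2.6275 = 0.3405 bits ✓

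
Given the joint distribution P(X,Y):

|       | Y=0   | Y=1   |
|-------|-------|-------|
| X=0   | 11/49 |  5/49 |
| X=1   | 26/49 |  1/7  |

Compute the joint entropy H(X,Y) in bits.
1.7060 bits

H(X,Y) = -Σ_{x,y} P(x,y) log₂ P(x,y). Per-cell terms -P(x,y)·log₂P(x,y):
  X=0: 0.4838, 0.3360
  X=1: 0.4851, 0.4011
Sum of the 4 terms: H(X,Y) = 1.7060 bits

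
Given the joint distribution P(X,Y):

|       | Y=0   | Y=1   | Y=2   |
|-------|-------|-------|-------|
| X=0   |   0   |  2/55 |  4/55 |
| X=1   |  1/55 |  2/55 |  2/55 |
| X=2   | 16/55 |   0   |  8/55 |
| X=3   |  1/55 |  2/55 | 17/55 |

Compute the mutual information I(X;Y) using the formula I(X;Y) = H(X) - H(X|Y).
0.4312 bits

I(X;Y) = H(X) - H(X|Y)

Marginal of X (row sums):
  P(X=0) = 0 + 2/55 + 4/55 = 6/55
  P(X=1) = 1/55 + 2/55 + 2/55 = 1/11
  P(X=2) = 16/55 + 0 + 8/55 = 24/55
  P(X=3) = 1/55 + 2/55 + 17/55 = 4/11
H(X) = -[(6/55)·log₂(6/55) + (1/11)·log₂(1/11) + (24/55)·log₂(24/55) + (4/11)·log₂(4/11)]
  = 0.3487 + 0.3145 + 0.5221 + 0.5307 = 1.7160 bits

Marginal of Y (column sums):
  P(Y=0) = 0 + 1/55 + 16/55 + 1/55 = 18/55
  P(Y=1) = 2/55 + 2/55 + 0 + 2/55 = 6/55
  P(Y=2) = 4/55 + 2/55 + 8/55 + 17/55 = 31/55
H(X|Y) = Σ_y P(y)·H(X|Y=y):
  Y=0: P(Y=0) = 18/55, P(X|Y=0) = (0, 1/18, 8/9, 1/18) → H(X|Y=0) = 0.6144
  Y=1: P(Y=1) = 6/55, P(X|Y=1) = (1/3, 1/3, 0, 1/3) → H(X|Y=1) = 1.5850
  Y=2: P(Y=2) = 31/55, P(X|Y=2) = (4/31, 2/31, 8/31, 17/31) → H(X|Y=2) = 1.6159
H(X|Y) = (18/55)·0.6144 + (6/55)·1.5850 + (31/55)·1.6159 = 1.2848 bits

I(X;Y) = H(X) - H(X|Y) = 1.7160 - 1.2848 = 0.4312 bits

Cross-check via I(X;Y) = H(X) + H(Y) - H(X,Y): computing H(Y) from the column sums and H(X,Y) from the 12 cells in the same way gives H(Y) = 1.3423 bits and H(X,Y) = 2.6271 bits, so
I(X;Y) = 1.7160 + 1.3423 - 2.6271 = 0.4312 bits ✓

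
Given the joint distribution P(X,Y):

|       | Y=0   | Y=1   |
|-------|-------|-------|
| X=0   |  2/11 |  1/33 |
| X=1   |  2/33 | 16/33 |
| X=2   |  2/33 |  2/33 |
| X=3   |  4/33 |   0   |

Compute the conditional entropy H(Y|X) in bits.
0.5212 bits

H(Y|X) = H(X,Y) - H(X)

H(X,Y) = -Σ_{x,y} P(x,y) log₂ P(x,y). Per-cell terms -P(x,y)·log₂P(x,y):
  X=0: 0.447169, 0.152860
  X=1: 0.245115, 0.506373
  X=2: 0.245115, 0.245115
  X=3: 0.369017, 0.000000
  (cells with P = 0 contribute 0)
Sum of the 8 terms: H(X,Y) = 2.21076 bits

Marginal of X (row sums):
  P(X=0) = 2/11 + 1/33 = 7/33
  P(X=1) = 2/33 + 16/33 = 6/11
  P(X=2) = 2/33 + 2/33 = 4/33
  P(X=3) = 4/33 + 0 = 4/33
H(X) = -[(7/33)·log₂(7/33) + (6/11)·log₂(6/11) + (4/33)·log₂(4/33) + (4/33)·log₂(4/33)]
  = 0.474523 + 0.476983 + 0.369017 + 0.369017 = 1.68954 bits

H(Y|X) = H(X,Y) - H(X) = 2.21076 - 1.68954 = 0.5212 bits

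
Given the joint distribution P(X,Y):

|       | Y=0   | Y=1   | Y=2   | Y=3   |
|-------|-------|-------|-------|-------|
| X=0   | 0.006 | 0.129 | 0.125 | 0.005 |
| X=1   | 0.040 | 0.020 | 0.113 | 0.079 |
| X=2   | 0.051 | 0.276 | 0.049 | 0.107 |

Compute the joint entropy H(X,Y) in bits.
3.0718 bits

H(X,Y) = -Σ_{x,y} P(x,y) log₂ P(x,y). Per-cell terms -P(x,y)·log₂P(x,y):
  X=0: 0.04428, 0.38114, 0.37500, 0.03822
  X=1: 0.18575, 0.11288, 0.35545, 0.28930
  X=2: 0.21896, 0.51260, 0.21320, 0.34500
Sum of the 12 terms: H(X,Y) = 3.0718 bits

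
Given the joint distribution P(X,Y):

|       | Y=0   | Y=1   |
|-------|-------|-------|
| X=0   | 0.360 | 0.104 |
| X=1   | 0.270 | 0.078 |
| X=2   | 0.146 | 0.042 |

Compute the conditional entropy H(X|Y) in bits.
1.4973 bits

H(X|Y) = H(X,Y) - H(Y)

H(X,Y) = -Σ_{x,y} P(x,y) log₂ P(x,y). Per-cell terms -P(x,y)·log₂P(x,y):
  X=0: 0.5306, 0.3396
  X=1: 0.5100, 0.2871
  X=2: 0.4053, 0.1921
Sum of the 6 terms: H(X,Y) = 2.2647 bits

Marginal of Y (column sums):
  P(Y=0) = 0.360 + 0.270 + 0.146 = 0.776
  P(Y=1) = 0.104 + 0.078 + 0.042 = 0.224
H(Y) = -[0.776·log₂(0.776) + 0.224·log₂(0.224)]
  = 0.2839 + 0.4835 = 0.7674 bits

H(X|Y) = H(X,Y) - H(Y) = 2.2647 - 0.7674 = 1.4973 bits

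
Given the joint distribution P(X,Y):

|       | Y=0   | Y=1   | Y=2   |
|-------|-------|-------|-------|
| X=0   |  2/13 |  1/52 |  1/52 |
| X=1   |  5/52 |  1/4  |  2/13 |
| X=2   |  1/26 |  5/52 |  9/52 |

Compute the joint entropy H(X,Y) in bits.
2.8186 bits

H(X,Y) = -Σ_{x,y} P(x,y) log₂ P(x,y). Per-cell terms -P(x,y)·log₂P(x,y):
  X=0: 0.41545, 0.10962, 0.10962
  X=1: 0.32486, 0.50000, 0.41545
  X=2: 0.18079, 0.32486, 0.43797
Sum of the 9 terms: H(X,Y) = 2.8186 bits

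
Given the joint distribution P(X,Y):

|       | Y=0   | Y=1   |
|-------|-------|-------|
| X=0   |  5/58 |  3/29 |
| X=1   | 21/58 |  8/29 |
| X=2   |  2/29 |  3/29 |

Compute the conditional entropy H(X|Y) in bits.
1.2922 bits

H(X|Y) = H(X,Y) - H(Y)

H(X,Y) = -Σ_{x,y} P(x,y) log₂ P(x,y). Per-cell terms -P(x,y)·log₂P(x,y):
  X=0: 0.3048, 0.3386
  X=1: 0.5307, 0.5125
  X=2: 0.2661, 0.3386
Sum of the 6 terms: H(X,Y) = 2.2913 bits

Marginal of Y (column sums):
  P(Y=0) = 5/58 + 21/58 + 2/29 = 15/29
  P(Y=1) = 3/29 + 8/29 + 3/29 = 14/29
H(Y) = -[(15/29)·log₂(15/29) + (14/29)·log₂(14/29)]
  = 0.4919 + 0.5072 = 0.9991 bits

H(X|Y) = H(X,Y) - H(Y) = 2.2913 - 0.9991 = 1.2922 bits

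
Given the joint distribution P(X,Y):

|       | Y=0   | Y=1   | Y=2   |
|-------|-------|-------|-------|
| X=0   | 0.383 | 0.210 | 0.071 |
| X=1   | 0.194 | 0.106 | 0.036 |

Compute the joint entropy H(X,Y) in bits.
2.2489 bits

H(X,Y) = -Σ_{x,y} P(x,y) log₂ P(x,y). Per-cell terms -P(x,y)·log₂P(x,y):
  X=0: 0.5303, 0.4728, 0.2709
  X=1: 0.4590, 0.3432, 0.1727
Sum of the 6 terms: H(X,Y) = 2.2489 bits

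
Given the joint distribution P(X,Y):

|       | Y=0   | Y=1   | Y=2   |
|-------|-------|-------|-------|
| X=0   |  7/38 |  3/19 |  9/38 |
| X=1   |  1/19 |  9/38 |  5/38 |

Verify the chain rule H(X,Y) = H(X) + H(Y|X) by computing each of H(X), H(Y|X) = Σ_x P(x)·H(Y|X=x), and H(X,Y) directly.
H(X) = 0.9819 bits, H(Y|X) = 1.4810 bits, H(X,Y) = 2.4629 bits

Marginal of X (row sums):
  P(X=0) = 7/38 + 3/19 + 9/38 = 11/19
  P(X=1) = 1/19 + 9/38 + 5/38 = 8/19
H(X) = -[(11/19)·log₂(11/19) + (8/19)·log₂(8/19)]
  = 0.456498 + 0.525443 = 0.9819 bits

H(Y|X) = Σ_x P(x)·H(Y|X=x):
  X=0: P(X=0) = 11/19, P(Y|X=0) = (7/22, 3/11, 9/22) → H(Y|X=0) = 1.564405
  X=1: P(X=1) = 8/19, P(Y|X=1) = (1/8, 9/16, 5/16) → H(Y|X=1) = 1.366315
H(Y|X) = (11/19)·1.564405 + (8/19)·1.366315 = 1.4810 bits

H(X,Y) = -Σ_{x,y} P(x,y) log₂ P(x,y). Per-cell terms -P(x,y)·log₂P(x,y):
  X=0: 0.449579, 0.420468, 0.492158
  X=1: 0.223575, 0.492158, 0.385000
Sum of the 6 terms: H(X,Y) = 2.4629 bits

Chain rule check:
  H(X) + H(Y|X) = 0.9819 + 1.4810 = 2.4629 bits
  H(X,Y) = 2.4629 bits
✓ Chain rule verified.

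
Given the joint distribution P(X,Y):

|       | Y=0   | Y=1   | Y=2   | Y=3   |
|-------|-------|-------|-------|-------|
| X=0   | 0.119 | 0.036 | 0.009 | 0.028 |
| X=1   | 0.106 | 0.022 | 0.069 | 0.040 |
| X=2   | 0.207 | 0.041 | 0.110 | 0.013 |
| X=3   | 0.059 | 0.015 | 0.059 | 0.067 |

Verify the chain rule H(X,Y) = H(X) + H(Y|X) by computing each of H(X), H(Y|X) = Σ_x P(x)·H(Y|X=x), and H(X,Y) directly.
H(X) = 1.9445 bits, H(Y|X) = 1.6405 bits, H(X,Y) = 3.5850 bits

Marginal of X (row sums):
  P(X=0) = 0.119 + 0.036 + 0.009 + 0.028 = 0.192
  P(X=1) = 0.106 + 0.022 + 0.069 + 0.040 = 0.237
  P(X=2) = 0.207 + 0.041 + 0.110 + 0.013 = 0.371
  P(X=3) = 0.059 + 0.015 + 0.059 + 0.067 = 0.200
H(X) = -[0.192·log₂(0.192) + 0.237·log₂(0.237) + 0.371·log₂(0.371) + 0.200·log₂(0.200)]
  = 0.4571 + 0.4923 + 0.5307 + 0.4644 = 1.9445 bits

H(Y|X) = Σ_x P(x)·H(Y|X=x):
  X=0: P(X=0) = 0.192, P(Y|X=0) = (119/192, 3/16, 3/64, 7/48) → H(Y|X=0) = 1.4926
  X=1: P(X=1) = 0.237, P(Y|X=1) = (106/237, 22/237, 23/79, 40/237) → H(Y|X=1) = 1.7890
  X=2: P(X=2) = 0.371, P(Y|X=2) = (207/371, 41/371, 110/371, 13/371) → H(Y|X=2) = 1.5103
  X=3: P(X=3) = 0.200, P(Y|X=3) = (59/200, 3/40, 59/200, 67/200) → H(Y|X=3) = 1.8479
H(Y|X) = 0.192·1.4926 + 0.237·1.7890 + 0.371·1.5103 + 0.200·1.8479 = 1.6405 bits

H(X,Y) = -Σ_{x,y} P(x,y) log₂ P(x,y). Per-cell terms -P(x,y)·log₂P(x,y):
  X=0: 0.3654, 0.1727, 0.0612, 0.1444
  X=1: 0.3432, 0.1211, 0.2662, 0.1858
  X=2: 0.4704, 0.1889, 0.3503, 0.0814
  X=3: 0.2409, 0.0909, 0.2409, 0.2613
Sum of the 16 terms: H(X,Y) = 3.5850 bits

Chain rule check:
  H(X) + H(Y|X) = 1.9445 + 1.6405 = 3.5850 bits
  H(X,Y) = 3.5850 bits
✓ Chain rule verified.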